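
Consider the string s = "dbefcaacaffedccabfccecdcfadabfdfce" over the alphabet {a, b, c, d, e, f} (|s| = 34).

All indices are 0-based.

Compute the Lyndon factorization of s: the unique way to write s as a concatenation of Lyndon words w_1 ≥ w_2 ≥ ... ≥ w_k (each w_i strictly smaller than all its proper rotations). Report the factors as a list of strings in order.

["d", "befc", "aacaffedccabfccecdcfadabfdfce"]

emit factor 1: 'd' (i=0, period=1)
emit factor 2: 'befc' (i=1, period=4)
emit factor 3: 'aacaffedccabfccecdcfadabfdfce' (i=5, period=29)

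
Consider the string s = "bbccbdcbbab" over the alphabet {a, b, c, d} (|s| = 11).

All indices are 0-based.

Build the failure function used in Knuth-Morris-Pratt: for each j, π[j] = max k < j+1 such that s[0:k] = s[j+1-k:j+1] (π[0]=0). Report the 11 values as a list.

π[0] = 0
j=1 s[j]='b': π[1]=1 (border 'b')
j=2 s[j]='c': k: 1→0; π[2]=0 (border '')
j=3 s[j]='c': π[3]=0 (border '')
j=4 s[j]='b': π[4]=1 (border 'b')
j=5 s[j]='d': k: 1→0; π[5]=0 (border '')
j=6 s[j]='c': π[6]=0 (border '')
j=7 s[j]='b': π[7]=1 (border 'b')
j=8 s[j]='b': π[8]=2 (border 'bb')
j=9 s[j]='a': k: 2→1→0; π[9]=0 (border '')
j=10 s[j]='b': π[10]=1 (border 'b')

[0, 1, 0, 0, 1, 0, 0, 1, 2, 0, 1]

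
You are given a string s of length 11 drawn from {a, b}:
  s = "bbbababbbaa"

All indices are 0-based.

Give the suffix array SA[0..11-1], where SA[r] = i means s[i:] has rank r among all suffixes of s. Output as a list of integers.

[10, 9, 3, 5, 8, 2, 4, 7, 1, 6, 0]

rank→(start, suffix):
  0 → (10, 'a')
  1 → (9, 'aa')
  2 → (3, 'ababbbaa')
  3 → (5, 'abbbaa')
  4 → (8, 'baa')
  5 → (2, 'bababbbaa')
  6 → (4, 'babbbaa')
  7 → (7, 'bbaa')
  8 → (1, 'bbababbbaa')
  9 → (6, 'bbbaa')
  10 → (0, 'bbbababbbaa')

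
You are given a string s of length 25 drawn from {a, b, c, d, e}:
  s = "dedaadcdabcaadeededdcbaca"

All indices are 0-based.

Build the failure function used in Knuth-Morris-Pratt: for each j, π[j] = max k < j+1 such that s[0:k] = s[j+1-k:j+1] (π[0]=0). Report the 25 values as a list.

π[0] = 0
j=1 s[j]='e': π[1]=0 (border '')
j=2 s[j]='d': π[2]=1 (border 'd')
j=3 s[j]='a': k: 1→0; π[3]=0 (border '')
j=4 s[j]='a': π[4]=0 (border '')
j=5 s[j]='d': π[5]=1 (border 'd')
j=6 s[j]='c': k: 1→0; π[6]=0 (border '')
j=7 s[j]='d': π[7]=1 (border 'd')
j=8 s[j]='a': k: 1→0; π[8]=0 (border '')
j=9 s[j]='b': π[9]=0 (border '')
j=10 s[j]='c': π[10]=0 (border '')
j=11 s[j]='a': π[11]=0 (border '')
j=12 s[j]='a': π[12]=0 (border '')
j=13 s[j]='d': π[13]=1 (border 'd')
j=14 s[j]='e': π[14]=2 (border 'de')
j=15 s[j]='e': k: 2→0; π[15]=0 (border '')
j=16 s[j]='d': π[16]=1 (border 'd')
j=17 s[j]='e': π[17]=2 (border 'de')
j=18 s[j]='d': π[18]=3 (border 'ded')
j=19 s[j]='d': k: 3→1→0; π[19]=1 (border 'd')
j=20 s[j]='c': k: 1→0; π[20]=0 (border '')
j=21 s[j]='b': π[21]=0 (border '')
j=22 s[j]='a': π[22]=0 (border '')
j=23 s[j]='c': π[23]=0 (border '')
j=24 s[j]='a': π[24]=0 (border '')

[0, 0, 1, 0, 0, 1, 0, 1, 0, 0, 0, 0, 0, 1, 2, 0, 1, 2, 3, 1, 0, 0, 0, 0, 0]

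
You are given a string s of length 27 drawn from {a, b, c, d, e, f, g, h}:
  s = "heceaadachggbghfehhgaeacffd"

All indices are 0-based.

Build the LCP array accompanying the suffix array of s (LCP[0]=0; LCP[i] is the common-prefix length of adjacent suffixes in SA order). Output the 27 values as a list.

rank | idx | suffix
   0 |   4 | aadachggbghfehhgaeacffd
   1 |  22 | acffd
   2 |   7 | achggbghfehhgaeacffd
   3 |   5 | adachggbghfehhgaeacffd
   4 |  20 | aeacffd
   5 |  12 | bghfehhgaeacffd
   6 |   2 | ceaadachggbghfehhgaeacffd
   7 |  23 | cffd
   8 |   8 | chggbghfehhgaeacffd
   9 |  26 | d
  10 |   6 | dachggbghfehhgaeacffd
  11 |   3 | eaadachggbghfehhgaeacffd
  12 |  21 | eacffd
  13 |   1 | eceaadachggbghfehhgaeacffd
  14 |  16 | ehhgaeacffd
  15 |  25 | fd
  16 |  15 | fehhgaeacffd
  17 |  24 | ffd
  18 |  19 | gaeacffd
  19 |  11 | gbghfehhgaeacffd
  20 |  10 | ggbghfehhgaeacffd
  21 |  13 | ghfehhgaeacffd
  22 |   0 | heceaadachggbghfehhgaeacffd
  23 |  14 | hfehhgaeacffd
  24 |  18 | hgaeacffd
  25 |   9 | hggbghfehhgaeacffd
  26 |  17 | hhgaeacffd

SA = [4, 22, 7, 5, 20, 12, 2, 23, 8, 26, 6, 3, 21, 1, 16, 25, 15, 24, 19, 11, 10, 13, 0, 14, 18, 9, 17]
i: (SA[i-1],SA[i]) lcp shared
  1: (4,22) 1 'a'
  2: (22,7) 2 'ac'
  3: (7,5) 1 'a'
  4: (5,20) 1 'a'
  5: (20,12) 0 ''
  6: (12,2) 0 ''
  7: (2,23) 1 'c'
  8: (23,8) 1 'c'
  9: (8,26) 0 ''
  10: (26,6) 1 'd'
  11: (6,3) 0 ''
  12: (3,21) 2 'ea'
  13: (21,1) 1 'e'
  14: (1,16) 1 'e'
  15: (16,25) 0 ''
  16: (25,15) 1 'f'
  17: (15,24) 1 'f'
  18: (24,19) 0 ''
  19: (19,11) 1 'g'
  20: (11,10) 1 'g'
  21: (10,13) 1 'g'
  22: (13,0) 0 ''
  23: (0,14) 1 'h'
  24: (14,18) 1 'h'
  25: (18,9) 2 'hg'
  26: (9,17) 1 'h'

[0, 1, 2, 1, 1, 0, 0, 1, 1, 0, 1, 0, 2, 1, 1, 0, 1, 1, 0, 1, 1, 1, 0, 1, 1, 2, 1]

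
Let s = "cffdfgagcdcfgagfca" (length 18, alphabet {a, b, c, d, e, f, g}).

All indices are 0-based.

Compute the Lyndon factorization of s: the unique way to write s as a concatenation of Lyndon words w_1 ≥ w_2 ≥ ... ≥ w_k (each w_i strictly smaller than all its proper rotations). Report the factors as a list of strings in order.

["cffdfg", "agcdcfgagfc", "a"]

emit factor 1: 'cffdfg' (i=0, period=6)
emit factor 2: 'agcdcfgagfc' (i=6, period=11)
emit factor 3: 'a' (i=17, period=1)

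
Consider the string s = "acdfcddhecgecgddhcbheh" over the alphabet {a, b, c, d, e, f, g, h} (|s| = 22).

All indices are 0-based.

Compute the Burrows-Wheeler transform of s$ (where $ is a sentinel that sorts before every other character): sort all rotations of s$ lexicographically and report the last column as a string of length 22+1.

rank  rotation                 last
    0  $acdfcddhecgecgddhcbheh  h
    1  acdfcddhecgecgddhcbheh$  $
    2  bheh$acdfcddhecgecgddhc  c
    3  cbheh$acdfcddhecgecgddh  h
    4  cddhecgecgddhcbheh$acdf  f
    5  cdfcddhecgecgddhcbheh$a  a
    6  cgddhcbheh$acdfcddhecge  e
    7  cgecgddhcbheh$acdfcddhe  e
    8  ddhcbheh$acdfcddhecgecg  g
    9  ddhecgecgddhcbheh$acdfc  c
   10  dfcddhecgecgddhcbheh$ac  c
   11  dhcbheh$acdfcddhecgecgd  d
   12  dhecgecgddhcbheh$acdfcd  d
   13  ecgddhcbheh$acdfcddhecg  g
   14  ecgecgddhcbheh$acdfcddh  h
   15  eh$acdfcddhecgecgddhcbh  h
   16  fcddhecgecgddhcbheh$acd  d
   17  gddhcbheh$acdfcddhecgec  c
   18  gecgddhcbheh$acdfcddhec  c
   19  h$acdfcddhecgecgddhcbhe  e
   20  hcbheh$acdfcddhecgecgdd  d
   21  hecgecgddhcbheh$acdfcdd  d
   22  heh$acdfcddhecgecgddhcb  b

h$chfaeegccddghhdcceddb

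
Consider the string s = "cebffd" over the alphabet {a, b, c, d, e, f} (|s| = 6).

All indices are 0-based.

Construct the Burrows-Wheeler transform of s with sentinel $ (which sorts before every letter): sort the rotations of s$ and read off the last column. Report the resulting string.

rank  rotation last
    0  $cebffd  d
    1  bffd$ce  e
    2  cebffd$  $
    3  d$cebff  f
    4  ebffd$c  c
    5  fd$cebf  f
    6  ffd$ceb  b

de$fcfb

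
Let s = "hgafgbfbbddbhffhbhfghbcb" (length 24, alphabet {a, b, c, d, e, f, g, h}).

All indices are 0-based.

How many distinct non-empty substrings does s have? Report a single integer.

278

rank | idx | suffix
   0 |   2 | afgbfbbddbhffhbhfghbcb
   1 |  23 | b
   2 |   7 | bbddbhffhbhfghbcb
   3 |  21 | bcb
   4 |   8 | bddbhffhbhfghbcb
   5 |   5 | bfbbddbhffhbhfghbcb
   6 |  11 | bhffhbhfghbcb
   7 |  16 | bhfghbcb
   8 |  22 | cb
   9 |  10 | dbhffhbhfghbcb
  10 |   9 | ddbhffhbhfghbcb
  11 |   6 | fbbddbhffhbhfghbcb
  12 |  13 | ffhbhfghbcb
  13 |   3 | fgbfbbddbhffhbhfghbcb
  14 |  18 | fghbcb
  15 |  14 | fhbhfghbcb
  16 |   1 | gafgbfbbddbhffhbhfghbcb
  17 |   4 | gbfbbddbhffhbhfghbcb
  18 |  19 | ghbcb
  19 |  20 | hbcb
  20 |  15 | hbhfghbcb
  21 |  12 | hffhbhfghbcb
  22 |  17 | hfghbcb
  23 |   0 | hgafgbfbbddbhffhbhfghbcb

SA = [2, 23, 7, 21, 8, 5, 11, 16, 22, 10, 9, 6, 13, 3, 18, 14, 1, 4, 19, 20, 15, 12, 17, 0]
rank  pair      lcp
   1  s[2:],s[23:]  0  ''
   2  s[23:],s[7:]  1  'b'
   3  s[7:],s[21:]  1  'b'
   4  s[21:],s[8:]  1  'b'
   5  s[8:],s[5:]  1  'b'
   6  s[5:],s[11:]  1  'b'
   7  s[11:],s[16:]  3  'bhf'
   8  s[16:],s[22:]  0  ''
   9  s[22:],s[10:]  0  ''
  10  s[10:],s[9:]  1  'd'
  11  s[9:],s[6:]  0  ''
  12  s[6:],s[13:]  1  'f'
  13  s[13:],s[3:]  1  'f'
  14  s[3:],s[18:]  2  'fg'
  15  s[18:],s[14:]  1  'f'
  16  s[14:],s[1:]  0  ''
  17  s[1:],s[4:]  1  'g'
  18  s[4:],s[19:]  1  'g'
  19  s[19:],s[20:]  0  ''
  20  s[20:],s[15:]  2  'hb'
  21  s[15:],s[12:]  1  'h'
  22  s[12:],s[17:]  2  'hf'
  23  s[17:],s[0:]  1  'h'

n(n+1)/2 = 24·25/2 = 300
Σ LCP = 0 + 0 + 1 + 1 + 1 + 1 + 1 + 3 + 0 + 0 + 1 + 0 + 1 + 1 + 2 + 1 + 0 + 1 + 1 + 0 + 2 + 1 + 2 + 1 = 22
distinct = 300 − 22 = 278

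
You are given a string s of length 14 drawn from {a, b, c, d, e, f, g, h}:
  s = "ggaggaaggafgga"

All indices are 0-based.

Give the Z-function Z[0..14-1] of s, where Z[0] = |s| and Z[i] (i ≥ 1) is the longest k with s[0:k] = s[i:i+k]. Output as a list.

Z[0]=14
i=1: outside box; Z[1]=1 grow→box=[1,2)
i=2: outside box; Z[2]=0
i=3: outside box; Z[3]=3 grow→box=[3,6)
i=4: min(r-i=2, Z[1]=1)=1; Z[4]=1
i=5: min(r-i=1, Z[2]=0)=0; Z[5]=0
i=6: outside box; Z[6]=0
i=7: outside box; Z[7]=3 grow→box=[7,10)
i=8: min(r-i=2, Z[1]=1)=1; Z[8]=1
i=9: min(r-i=1, Z[2]=0)=0; Z[9]=0
i=10: outside box; Z[10]=0
i=11: outside box; Z[11]=3 grow→box=[11,14)
i=12: min(r-i=2, Z[1]=1)=1; Z[12]=1
i=13: min(r-i=1, Z[2]=0)=0; Z[13]=0

[14, 1, 0, 3, 1, 0, 0, 3, 1, 0, 0, 3, 1, 0]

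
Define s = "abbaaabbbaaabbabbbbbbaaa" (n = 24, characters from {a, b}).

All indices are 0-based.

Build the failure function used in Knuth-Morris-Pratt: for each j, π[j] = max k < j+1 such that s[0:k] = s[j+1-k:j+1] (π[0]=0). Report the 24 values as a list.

π[0] = 0
j=1 s[j]='b': π[1]=0 (border '')
j=2 s[j]='b': π[2]=0 (border '')
j=3 s[j]='a': π[3]=1 (border 'a')
j=4 s[j]='a': k: 1→0; π[4]=1 (border 'a')
j=5 s[j]='a': k: 1→0; π[5]=1 (border 'a')
j=6 s[j]='b': π[6]=2 (border 'ab')
j=7 s[j]='b': π[7]=3 (border 'abb')
j=8 s[j]='b': k: 3→0; π[8]=0 (border '')
j=9 s[j]='a': π[9]=1 (border 'a')
j=10 s[j]='a': k: 1→0; π[10]=1 (border 'a')
j=11 s[j]='a': k: 1→0; π[11]=1 (border 'a')
j=12 s[j]='b': π[12]=2 (border 'ab')
j=13 s[j]='b': π[13]=3 (border 'abb')
j=14 s[j]='a': π[14]=4 (border 'abba')
j=15 s[j]='b': k: 4→1; π[15]=2 (border 'ab')
j=16 s[j]='b': π[16]=3 (border 'abb')
j=17 s[j]='b': k: 3→0; π[17]=0 (border '')
j=18 s[j]='b': π[18]=0 (border '')
j=19 s[j]='b': π[19]=0 (border '')
j=20 s[j]='b': π[20]=0 (border '')
j=21 s[j]='a': π[21]=1 (border 'a')
j=22 s[j]='a': k: 1→0; π[22]=1 (border 'a')
j=23 s[j]='a': k: 1→0; π[23]=1 (border 'a')

[0, 0, 0, 1, 1, 1, 2, 3, 0, 1, 1, 1, 2, 3, 4, 2, 3, 0, 0, 0, 0, 1, 1, 1]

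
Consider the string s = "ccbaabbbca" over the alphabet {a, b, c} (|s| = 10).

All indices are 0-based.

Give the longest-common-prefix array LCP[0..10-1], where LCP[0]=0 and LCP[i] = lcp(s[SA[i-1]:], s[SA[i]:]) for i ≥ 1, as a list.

sorted suffixes:
  #0 SA[0]=9  'a'
  #1 SA[1]=3  'aabbbca'
  #2 SA[2]=4  'abbbca'
  #3 SA[3]=2  'baabbbca'
  #4 SA[4]=5  'bbbca'
  #5 SA[5]=6  'bbca'
  #6 SA[6]=7  'bca'
  #7 SA[7]=8  'ca'
  #8 SA[8]=1  'cbaabbbca'
  #9 SA[9]=0  'ccbaabbbca'

SA = [9, 3, 4, 2, 5, 6, 7, 8, 1, 0]
rank  pair      lcp
   1  s[9:],s[3:]  1  'a'
   2  s[3:],s[4:]  1  'a'
   3  s[4:],s[2:]  0  ''
   4  s[2:],s[5:]  1  'b'
   5  s[5:],s[6:]  2  'bb'
   6  s[6:],s[7:]  1  'b'
   7  s[7:],s[8:]  0  ''
   8  s[8:],s[1:]  1  'c'
   9  s[1:],s[0:]  1  'c'

[0, 1, 1, 0, 1, 2, 1, 0, 1, 1]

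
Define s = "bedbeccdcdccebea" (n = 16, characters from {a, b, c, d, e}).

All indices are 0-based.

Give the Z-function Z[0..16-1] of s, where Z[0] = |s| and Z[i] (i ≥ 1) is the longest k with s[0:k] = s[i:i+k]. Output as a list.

Z[0]=16
i=1: i≥r, start 0; Z[1]=0
i=2: i≥r, start 0; Z[2]=0
i=3: i≥r, start 0; Z[3]=2 grow→box=[3,5)
i=4: min(r-i=1, Z[1]=0)=0; Z[4]=0
i=5: i≥r, start 0; Z[5]=0
i=6: i≥r, start 0; Z[6]=0
i=7: i≥r, start 0; Z[7]=0
i=8: i≥r, start 0; Z[8]=0
i=9: i≥r, start 0; Z[9]=0
i=10: i≥r, start 0; Z[10]=0
i=11: i≥r, start 0; Z[11]=0
i=12: i≥r, start 0; Z[12]=0
i=13: i≥r, start 0; Z[13]=2 grow→box=[13,15)
i=14: min(r-i=1, Z[1]=0)=0; Z[14]=0
i=15: i≥r, start 0; Z[15]=0

[16, 0, 0, 2, 0, 0, 0, 0, 0, 0, 0, 0, 0, 2, 0, 0]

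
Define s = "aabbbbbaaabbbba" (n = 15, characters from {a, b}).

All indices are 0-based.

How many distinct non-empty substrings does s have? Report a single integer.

rank→(start, suffix):
  0 → (14, 'a')
  1 → (7, 'aaabbbba')
  2 → (8, 'aabbbba')
  3 → (0, 'aabbbbbaaabbbba')
  4 → (9, 'abbbba')
  5 → (1, 'abbbbbaaabbbba')
  6 → (13, 'ba')
  7 → (6, 'baaabbbba')
  8 → (12, 'bba')
  9 → (5, 'bbaaabbbba')
  10 → (11, 'bbba')
  11 → (4, 'bbbaaabbbba')
  12 → (10, 'bbbba')
  13 → (3, 'bbbbaaabbbba')
  14 → (2, 'bbbbbaaabbbba')

SA = [14, 7, 8, 0, 9, 1, 13, 6, 12, 5, 11, 4, 10, 3, 2]
i: (SA[i-1],SA[i]) lcp shared
  1: (14,7) 1 'a'
  2: (7,8) 2 'aa'
  3: (8,0) 6 'aabbbb'
  4: (0,9) 1 'a'
  5: (9,1) 5 'abbbb'
  6: (1,13) 0 ''
  7: (13,6) 2 'ba'
  8: (6,12) 1 'b'
  9: (12,5) 3 'bba'
  10: (5,11) 2 'bb'
  11: (11,4) 4 'bbba'
  12: (4,10) 3 'bbb'
  13: (10,3) 5 'bbbba'
  14: (3,2) 4 'bbbb'

n(n+1)/2 = 15·16/2 = 120
Σ LCP = 0 + 1 + 2 + 6 + 1 + 5 + 0 + 2 + 1 + 3 + 2 + 4 + 3 + 5 + 4 = 39
distinct = 120 − 39 = 81

81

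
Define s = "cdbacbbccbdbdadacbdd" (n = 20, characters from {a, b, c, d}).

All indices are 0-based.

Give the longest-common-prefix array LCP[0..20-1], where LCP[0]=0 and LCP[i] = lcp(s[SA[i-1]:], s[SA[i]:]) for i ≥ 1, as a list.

rank | idx | suffix
   0 |   3 | acbbccbdbdadacbdd
   1 |  15 | acbdd
   2 |  13 | adacbdd
   3 |   2 | bacbbccbdbdadacbdd
   4 |   5 | bbccbdbdadacbdd
   5 |   6 | bccbdbdadacbdd
   6 |  11 | bdadacbdd
   7 |   9 | bdbdadacbdd
   8 |  17 | bdd
   9 |   4 | cbbccbdbdadacbdd
  10 |   8 | cbdbdadacbdd
  11 |  16 | cbdd
  12 |   7 | ccbdbdadacbdd
  13 |   0 | cdbacbbccbdbdadacbdd
  14 |  19 | d
  15 |  14 | dacbdd
  16 |  12 | dadacbdd
  17 |   1 | dbacbbccbdbdadacbdd
  18 |  10 | dbdadacbdd
  19 |  18 | dd

SA = [3, 15, 13, 2, 5, 6, 11, 9, 17, 4, 8, 16, 7, 0, 19, 14, 12, 1, 10, 18]
[i] adj suffixes → lcp
  [1] 3/15 → 3 ('acb')
  [2] 15/13 → 1 ('a')
  [3] 13/2 → 0 ('')
  [4] 2/5 → 1 ('b')
  [5] 5/6 → 1 ('b')
  [6] 6/11 → 1 ('b')
  [7] 11/9 → 2 ('bd')
  [8] 9/17 → 2 ('bd')
  [9] 17/4 → 0 ('')
  [10] 4/8 → 2 ('cb')
  [11] 8/16 → 3 ('cbd')
  [12] 16/7 → 1 ('c')
  [13] 7/0 → 1 ('c')
  [14] 0/19 → 0 ('')
  [15] 19/14 → 1 ('d')
  [16] 14/12 → 2 ('da')
  [17] 12/1 → 1 ('d')
  [18] 1/10 → 2 ('db')
  [19] 10/18 → 1 ('d')

[0, 3, 1, 0, 1, 1, 1, 2, 2, 0, 2, 3, 1, 1, 0, 1, 2, 1, 2, 1]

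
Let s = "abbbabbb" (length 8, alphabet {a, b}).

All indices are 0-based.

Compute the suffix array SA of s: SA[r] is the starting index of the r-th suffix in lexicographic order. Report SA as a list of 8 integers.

rank | idx | suffix
   0 |   4 | abbb
   1 |   0 | abbbabbb
   2 |   7 | b
   3 |   3 | babbb
   4 |   6 | bb
   5 |   2 | bbabbb
   6 |   5 | bbb
   7 |   1 | bbbabbb

[4, 0, 7, 3, 6, 2, 5, 1]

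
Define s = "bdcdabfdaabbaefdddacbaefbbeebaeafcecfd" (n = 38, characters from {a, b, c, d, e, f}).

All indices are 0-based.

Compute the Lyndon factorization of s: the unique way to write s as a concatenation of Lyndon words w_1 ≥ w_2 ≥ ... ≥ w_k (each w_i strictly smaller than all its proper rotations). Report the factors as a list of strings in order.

emit factor 1: 'bdcd' (i=0, period=4)
emit factor 2: 'abfd' (i=4, period=4)
emit factor 3: 'aabbaefdddacbaefbbeebaeafcecfd' (i=8, period=30)

["bdcd", "abfd", "aabbaefdddacbaefbbeebaeafcecfd"]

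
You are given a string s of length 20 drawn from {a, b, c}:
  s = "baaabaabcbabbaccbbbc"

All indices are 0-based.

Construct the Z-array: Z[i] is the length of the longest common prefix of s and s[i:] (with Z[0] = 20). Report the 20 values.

[20, 0, 0, 0, 3, 0, 0, 1, 0, 2, 0, 1, 2, 0, 0, 0, 1, 1, 1, 0]

Z[0]=20
i=1: outside box; Z[1]=0
i=2: outside box; Z[2]=0
i=3: outside box; Z[3]=0
i=4: outside box; Z[4]=3 scan→box=[4,7)
i=5: min(r-i=2, Z[1]=0)=0; Z[5]=0
i=6: min(r-i=1, Z[2]=0)=0; Z[6]=0
i=7: outside box; Z[7]=1 scan→box=[7,8)
i=8: outside box; Z[8]=0
i=9: outside box; Z[9]=2 scan→box=[9,11)
i=10: min(r-i=1, Z[1]=0)=0; Z[10]=0
i=11: outside box; Z[11]=1 scan→box=[11,12)
i=12: outside box; Z[12]=2 scan→box=[12,14)
i=13: min(r-i=1, Z[1]=0)=0; Z[13]=0
i=14: outside box; Z[14]=0
i=15: outside box; Z[15]=0
i=16: outside box; Z[16]=1 scan→box=[16,17)
i=17: outside box; Z[17]=1 scan→box=[17,18)
i=18: outside box; Z[18]=1 scan→box=[18,19)
i=19: outside box; Z[19]=0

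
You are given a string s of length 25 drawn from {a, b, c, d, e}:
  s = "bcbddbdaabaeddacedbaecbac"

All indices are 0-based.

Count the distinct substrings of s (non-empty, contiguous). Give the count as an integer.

294

sorted suffixes:
  #0 SA[0]=7  'aabaeddacedbaecbac'
  #1 SA[1]=8  'abaeddacedbaecbac'
  #2 SA[2]=23  'ac'
  #3 SA[3]=14  'acedbaecbac'
  #4 SA[4]=19  'aecbac'
  #5 SA[5]=10  'aeddacedbaecbac'
  #6 SA[6]=22  'bac'
  #7 SA[7]=18  'baecbac'
  #8 SA[8]=9  'baeddacedbaecbac'
  #9 SA[9]=0  'bcbddbdaabaeddacedbaecbac'
  #10 SA[10]=5  'bdaabaeddacedbaecbac'
  #11 SA[11]=2  'bddbdaabaeddacedbaecbac'
  #12 SA[12]=24  'c'
  #13 SA[13]=21  'cbac'
  #14 SA[14]=1  'cbddbdaabaeddacedbaecbac'
  #15 SA[15]=15  'cedbaecbac'
  #16 SA[16]=6  'daabaeddacedbaecbac'
  #17 SA[17]=13  'dacedbaecbac'
  #18 SA[18]=17  'dbaecbac'
  #19 SA[19]=4  'dbdaabaeddacedbaecbac'
  #20 SA[20]=12  'ddacedbaecbac'
  #21 SA[21]=3  'ddbdaabaeddacedbaecbac'
  #22 SA[22]=20  'ecbac'
  #23 SA[23]=16  'edbaecbac'
  #24 SA[24]=11  'eddacedbaecbac'

SA = [7, 8, 23, 14, 19, 10, 22, 18, 9, 0, 5, 2, 24, 21, 1, 15, 6, 13, 17, 4, 12, 3, 20, 16, 11]
rank  pair      lcp
   1  s[7:],s[8:]  1  'a'
   2  s[8:],s[23:]  1  'a'
   3  s[23:],s[14:]  2  'ac'
   4  s[14:],s[19:]  1  'a'
   5  s[19:],s[10:]  2  'ae'
   6  s[10:],s[22:]  0  ''
   7  s[22:],s[18:]  2  'ba'
   8  s[18:],s[9:]  3  'bae'
   9  s[9:],s[0:]  1  'b'
  10  s[0:],s[5:]  1  'b'
  11  s[5:],s[2:]  2  'bd'
  12  s[2:],s[24:]  0  ''
  13  s[24:],s[21:]  1  'c'
  14  s[21:],s[1:]  2  'cb'
  15  s[1:],s[15:]  1  'c'
  16  s[15:],s[6:]  0  ''
  17  s[6:],s[13:]  2  'da'
  18  s[13:],s[17:]  1  'd'
  19  s[17:],s[4:]  2  'db'
  20  s[4:],s[12:]  1  'd'
  21  s[12:],s[3:]  2  'dd'
  22  s[3:],s[20:]  0  ''
  23  s[20:],s[16:]  1  'e'
  24  s[16:],s[11:]  2  'ed'

n(n+1)/2 = 25·26/2 = 325
Σ LCP = 0 + 1 + 1 + 2 + 1 + 2 + 0 + 2 + 3 + 1 + 1 + 2 + 0 + 1 + 2 + 1 + 0 + 2 + 1 + 2 + 1 + 2 + 0 + 1 + 2 = 31
distinct = 325 − 31 = 294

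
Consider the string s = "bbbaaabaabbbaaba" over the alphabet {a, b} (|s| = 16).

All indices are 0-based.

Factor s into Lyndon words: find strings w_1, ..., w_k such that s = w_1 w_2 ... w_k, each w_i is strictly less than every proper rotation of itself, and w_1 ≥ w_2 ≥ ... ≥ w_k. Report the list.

emit factor 1: 'b' (i=0, period=1)
emit factor 2: 'b' (i=1, period=1)
emit factor 3: 'b' (i=2, period=1)
emit factor 4: 'aaabaabbbaab' (i=3, period=12)
emit factor 5: 'a' (i=15, period=1)

["b", "b", "b", "aaabaabbbaab", "a"]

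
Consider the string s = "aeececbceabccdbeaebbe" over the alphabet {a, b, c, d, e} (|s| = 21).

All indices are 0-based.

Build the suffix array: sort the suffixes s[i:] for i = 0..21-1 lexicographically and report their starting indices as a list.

[9, 16, 0, 18, 10, 6, 19, 14, 5, 11, 12, 7, 3, 13, 20, 8, 15, 17, 4, 2, 1]

rank→(start, suffix):
  0 → (9, 'abccdbeaebbe')
  1 → (16, 'aebbe')
  2 → (0, 'aeececbceabccdbeaebbe')
  3 → (18, 'bbe')
  4 → (10, 'bccdbeaebbe')
  5 → (6, 'bceabccdbeaebbe')
  6 → (19, 'be')
  7 → (14, 'beaebbe')
  8 → (5, 'cbceabccdbeaebbe')
  9 → (11, 'ccdbeaebbe')
  10 → (12, 'cdbeaebbe')
  11 → (7, 'ceabccdbeaebbe')
  12 → (3, 'cecbceabccdbeaebbe')
  13 → (13, 'dbeaebbe')
  14 → (20, 'e')
  15 → (8, 'eabccdbeaebbe')
  16 → (15, 'eaebbe')
  17 → (17, 'ebbe')
  18 → (4, 'ecbceabccdbeaebbe')
  19 → (2, 'ececbceabccdbeaebbe')
  20 → (1, 'eececbceabccdbeaebbe')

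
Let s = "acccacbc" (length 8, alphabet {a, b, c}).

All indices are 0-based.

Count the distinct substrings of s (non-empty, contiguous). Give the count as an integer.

rank | idx | suffix
   0 |   4 | acbc
   1 |   0 | acccacbc
   2 |   6 | bc
   3 |   7 | c
   4 |   3 | cacbc
   5 |   5 | cbc
   6 |   2 | ccacbc
   7 |   1 | cccacbc

SA = [4, 0, 6, 7, 3, 5, 2, 1]
[i] adj suffixes → lcp
  [1] 4/0 → 2 ('ac')
  [2] 0/6 → 0 ('')
  [3] 6/7 → 0 ('')
  [4] 7/3 → 1 ('c')
  [5] 3/5 → 1 ('c')
  [6] 5/2 → 1 ('c')
  [7] 2/1 → 2 ('cc')

n(n+1)/2 = 8·9/2 = 36
Σ LCP = 0 + 2 + 0 + 0 + 1 + 1 + 1 + 2 = 7
distinct = 36 − 7 = 29

29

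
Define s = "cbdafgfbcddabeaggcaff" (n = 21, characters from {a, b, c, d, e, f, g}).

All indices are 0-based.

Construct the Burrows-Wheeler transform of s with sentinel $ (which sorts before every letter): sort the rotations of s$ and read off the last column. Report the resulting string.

rank  rotation                last
    0  $cbdafgfbcddabeaggcaff  f
    1  abeaggcaff$cbdafgfbcdd  d
    2  aff$cbdafgfbcddabeaggc  c
    3  afgfbcddabeaggcaff$cbd  d
    4  aggcaff$cbdafgfbcddabe  e
    5  bcddabeaggcaff$cbdafgf  f
    6  bdafgfbcddabeaggcaff$c  c
    7  beaggcaff$cbdafgfbcdda  a
    8  caff$cbdafgfbcddabeagg  g
    9  cbdafgfbcddabeaggcaff$  $
   10  cddabeaggcaff$cbdafgfb  b
   11  dabeaggcaff$cbdafgfbcd  d
   12  dafgfbcddabeaggcaff$cb  b
   13  ddabeaggcaff$cbdafgfbc  c
   14  eaggcaff$cbdafgfbcddab  b
   15  f$cbdafgfbcddabeaggcaf  f
   16  fbcddabeaggcaff$cbdafg  g
   17  ff$cbdafgfbcddabeaggca  a
   18  fgfbcddabeaggcaff$cbda  a
   19  gcaff$cbdafgfbcddabeag  g
   20  gfbcddabeaggcaff$cbdaf  f
   21  ggcaff$cbdafgfbcddabea  a

fdcdefcag$bdbcbfgaagfa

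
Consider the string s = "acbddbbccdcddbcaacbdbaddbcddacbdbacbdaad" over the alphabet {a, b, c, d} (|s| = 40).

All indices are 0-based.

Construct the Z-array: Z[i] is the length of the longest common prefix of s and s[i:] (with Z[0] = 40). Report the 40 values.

[40, 0, 0, 0, 0, 0, 0, 0, 0, 0, 0, 0, 0, 0, 0, 1, 4, 0, 0, 0, 0, 1, 0, 0, 0, 0, 0, 0, 4, 0, 0, 0, 0, 4, 0, 0, 0, 1, 1, 0]

Z[0]=40
i=1: outside box; Z[1]=0
i=2: outside box; Z[2]=0
i=3: outside box; Z[3]=0
i=4: outside box; Z[4]=0
i=5: outside box; Z[5]=0
i=6: outside box; Z[6]=0
i=7: outside box; Z[7]=0
i=8: outside box; Z[8]=0
i=9: outside box; Z[9]=0
i=10: outside box; Z[10]=0
i=11: outside box; Z[11]=0
i=12: outside box; Z[12]=0
i=13: outside box; Z[13]=0
i=14: outside box; Z[14]=0
i=15: outside box; Z[15]=1 scan→box=[15,16)
i=16: outside box; Z[16]=4 scan→box=[16,20)
i=17: min(r-i=3, Z[1]=0)=0; Z[17]=0
i=18: min(r-i=2, Z[2]=0)=0; Z[18]=0
i=19: min(r-i=1, Z[3]=0)=0; Z[19]=0
i=20: outside box; Z[20]=0
i=21: outside box; Z[21]=1 scan→box=[21,22)
i=22: outside box; Z[22]=0
i=23: outside box; Z[23]=0
i=24: outside box; Z[24]=0
i=25: outside box; Z[25]=0
i=26: outside box; Z[26]=0
i=27: outside box; Z[27]=0
i=28: outside box; Z[28]=4 scan→box=[28,32)
i=29: min(r-i=3, Z[1]=0)=0; Z[29]=0
i=30: min(r-i=2, Z[2]=0)=0; Z[30]=0
i=31: min(r-i=1, Z[3]=0)=0; Z[31]=0
i=32: outside box; Z[32]=0
i=33: outside box; Z[33]=4 scan→box=[33,37)
i=34: min(r-i=3, Z[1]=0)=0; Z[34]=0
i=35: min(r-i=2, Z[2]=0)=0; Z[35]=0
i=36: min(r-i=1, Z[3]=0)=0; Z[36]=0
i=37: outside box; Z[37]=1 scan→box=[37,38)
i=38: outside box; Z[38]=1 scan→box=[38,39)
i=39: outside box; Z[39]=0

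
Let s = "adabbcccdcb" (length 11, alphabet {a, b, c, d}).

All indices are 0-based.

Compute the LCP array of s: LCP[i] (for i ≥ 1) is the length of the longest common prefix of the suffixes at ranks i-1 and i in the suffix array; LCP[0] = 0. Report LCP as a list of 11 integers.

[0, 1, 0, 1, 1, 0, 1, 2, 1, 0, 1]

rank→(start, suffix):
  0 → (2, 'abbcccdcb')
  1 → (0, 'adabbcccdcb')
  2 → (10, 'b')
  3 → (3, 'bbcccdcb')
  4 → (4, 'bcccdcb')
  5 → (9, 'cb')
  6 → (5, 'cccdcb')
  7 → (6, 'ccdcb')
  8 → (7, 'cdcb')
  9 → (1, 'dabbcccdcb')
  10 → (8, 'dcb')

SA = [2, 0, 10, 3, 4, 9, 5, 6, 7, 1, 8]
i: (SA[i-1],SA[i]) lcp shared
  1: (2,0) 1 'a'
  2: (0,10) 0 ''
  3: (10,3) 1 'b'
  4: (3,4) 1 'b'
  5: (4,9) 0 ''
  6: (9,5) 1 'c'
  7: (5,6) 2 'cc'
  8: (6,7) 1 'c'
  9: (7,1) 0 ''
  10: (1,8) 1 'd'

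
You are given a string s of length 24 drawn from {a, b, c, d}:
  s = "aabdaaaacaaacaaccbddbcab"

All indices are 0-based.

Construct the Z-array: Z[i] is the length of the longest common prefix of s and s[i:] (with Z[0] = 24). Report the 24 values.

Z[0]=24
i=1: fresh scan; Z[1]=1 scan→box=[1,2)
i=2: fresh scan; Z[2]=0
i=3: fresh scan; Z[3]=0
i=4: fresh scan; Z[4]=2 scan→box=[4,6)
i=5: min(r-i=1, Z[1]=1)=1; Z[5]=2 scan→box=[5,7)
i=6: min(r-i=1, Z[1]=1)=1; Z[6]=2 scan→box=[6,8)
i=7: min(r-i=1, Z[1]=1)=1; Z[7]=1
i=8: fresh scan; Z[8]=0
i=9: fresh scan; Z[9]=2 scan→box=[9,11)
i=10: min(r-i=1, Z[1]=1)=1; Z[10]=2 scan→box=[10,12)
i=11: min(r-i=1, Z[1]=1)=1; Z[11]=1
i=12: fresh scan; Z[12]=0
i=13: fresh scan; Z[13]=2 scan→box=[13,15)
i=14: min(r-i=1, Z[1]=1)=1; Z[14]=1
i=15: fresh scan; Z[15]=0
i=16: fresh scan; Z[16]=0
i=17: fresh scan; Z[17]=0
i=18: fresh scan; Z[18]=0
i=19: fresh scan; Z[19]=0
i=20: fresh scan; Z[20]=0
i=21: fresh scan; Z[21]=0
i=22: fresh scan; Z[22]=1 scan→box=[22,23)
i=23: fresh scan; Z[23]=0

[24, 1, 0, 0, 2, 2, 2, 1, 0, 2, 2, 1, 0, 2, 1, 0, 0, 0, 0, 0, 0, 0, 1, 0]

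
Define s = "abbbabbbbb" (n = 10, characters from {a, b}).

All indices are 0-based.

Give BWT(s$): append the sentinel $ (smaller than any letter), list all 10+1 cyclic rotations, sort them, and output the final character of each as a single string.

b$bbbbbbaba

rank  rotation     last
    0  $abbbabbbbb  b
    1  abbbabbbbb$  $
    2  abbbbb$abbb  b
    3  b$abbbabbbb  b
    4  babbbbb$abb  b
    5  bb$abbbabbb  b
    6  bbabbbbb$ab  b
    7  bbb$abbbabb  b
    8  bbbabbbbb$a  a
    9  bbbb$abbbab  b
   10  bbbbb$abbba  a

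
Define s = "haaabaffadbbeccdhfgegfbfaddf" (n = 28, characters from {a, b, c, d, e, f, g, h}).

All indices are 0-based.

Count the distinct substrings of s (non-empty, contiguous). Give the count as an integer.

382

rank→(start, suffix):
  0 → (1, 'aaabaffadbbeccdhfgegfbfaddf')
  1 → (2, 'aabaffadbbeccdhfgegfbfaddf')
  2 → (3, 'abaffadbbeccdhfgegfbfaddf')
  3 → (8, 'adbbeccdhfgegfbfaddf')
  4 → (24, 'addf')
  5 → (5, 'affadbbeccdhfgegfbfaddf')
  6 → (4, 'baffadbbeccdhfgegfbfaddf')
  7 → (10, 'bbeccdhfgegfbfaddf')
  8 → (11, 'beccdhfgegfbfaddf')
  9 → (22, 'bfaddf')
  10 → (13, 'ccdhfgegfbfaddf')
  11 → (14, 'cdhfgegfbfaddf')
  12 → (9, 'dbbeccdhfgegfbfaddf')
  13 → (25, 'ddf')
  14 → (26, 'df')
  15 → (15, 'dhfgegfbfaddf')
  16 → (12, 'eccdhfgegfbfaddf')
  17 → (19, 'egfbfaddf')
  18 → (27, 'f')
  19 → (7, 'fadbbeccdhfgegfbfaddf')
  20 → (23, 'faddf')
  21 → (21, 'fbfaddf')
  22 → (6, 'ffadbbeccdhfgegfbfaddf')
  23 → (17, 'fgegfbfaddf')
  24 → (18, 'gegfbfaddf')
  25 → (20, 'gfbfaddf')
  26 → (0, 'haaabaffadbbeccdhfgegfbfaddf')
  27 → (16, 'hfgegfbfaddf')

SA = [1, 2, 3, 8, 24, 5, 4, 10, 11, 22, 13, 14, 9, 25, 26, 15, 12, 19, 27, 7, 23, 21, 6, 17, 18, 20, 0, 16]
i: (SA[i-1],SA[i]) lcp shared
  1: (1,2) 2 'aa'
  2: (2,3) 1 'a'
  3: (3,8) 1 'a'
  4: (8,24) 2 'ad'
  5: (24,5) 1 'a'
  6: (5,4) 0 ''
  7: (4,10) 1 'b'
  8: (10,11) 1 'b'
  9: (11,22) 1 'b'
  10: (22,13) 0 ''
  11: (13,14) 1 'c'
  12: (14,9) 0 ''
  13: (9,25) 1 'd'
  14: (25,26) 1 'd'
  15: (26,15) 1 'd'
  16: (15,12) 0 ''
  17: (12,19) 1 'e'
  18: (19,27) 0 ''
  19: (27,7) 1 'f'
  20: (7,23) 3 'fad'
  21: (23,21) 1 'f'
  22: (21,6) 1 'f'
  23: (6,17) 1 'f'
  24: (17,18) 0 ''
  25: (18,20) 1 'g'
  26: (20,0) 0 ''
  27: (0,16) 1 'h'

n(n+1)/2 = 28·29/2 = 406
Σ LCP = 0 + 2 + 1 + 1 + 2 + 1 + 0 + 1 + 1 + 1 + 0 + 1 + 0 + 1 + 1 + 1 + 0 + 1 + 0 + 1 + 3 + 1 + 1 + 1 + 0 + 1 + 0 + 1 = 24
distinct = 406 − 24 = 382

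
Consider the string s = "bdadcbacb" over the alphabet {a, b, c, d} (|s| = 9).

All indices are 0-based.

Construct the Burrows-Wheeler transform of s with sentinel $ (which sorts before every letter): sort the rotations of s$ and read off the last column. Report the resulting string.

rank  rotation    last
    0  $bdadcbacb  b
    1  acb$bdadcb  b
    2  adcbacb$bd  d
    3  b$bdadcbac  c
    4  bacb$bdadc  c
    5  bdadcbacb$  $
    6  cb$bdadcba  a
    7  cbacb$bdad  d
    8  dadcbacb$b  b
    9  dcbacb$bda  a

bbdcc$adba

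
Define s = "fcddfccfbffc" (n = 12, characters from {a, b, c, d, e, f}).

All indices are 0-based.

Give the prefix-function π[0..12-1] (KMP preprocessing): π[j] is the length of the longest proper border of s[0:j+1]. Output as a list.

π[0] = 0
j=1 s[j]='c': π[1]=0 (border '')
j=2 s[j]='d': π[2]=0 (border '')
j=3 s[j]='d': π[3]=0 (border '')
j=4 s[j]='f': π[4]=1 (border 'f')
j=5 s[j]='c': π[5]=2 (border 'fc')
j=6 s[j]='c': k: 2→0; π[6]=0 (border '')
j=7 s[j]='f': π[7]=1 (border 'f')
j=8 s[j]='b': k: 1→0; π[8]=0 (border '')
j=9 s[j]='f': π[9]=1 (border 'f')
j=10 s[j]='f': k: 1→0; π[10]=1 (border 'f')
j=11 s[j]='c': π[11]=2 (border 'fc')

[0, 0, 0, 0, 1, 2, 0, 1, 0, 1, 1, 2]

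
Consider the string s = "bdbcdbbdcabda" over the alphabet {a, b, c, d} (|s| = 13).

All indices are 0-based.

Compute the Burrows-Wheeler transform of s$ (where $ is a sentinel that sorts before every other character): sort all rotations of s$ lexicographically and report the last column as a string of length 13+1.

rank  rotation        last
    0  $bdbcdbbdcabda  a
    1  a$bdbcdbbdcabd  d
    2  abda$bdbcdbbdc  c
    3  bbdcabda$bdbcd  d
    4  bcdbbdcabda$bd  d
    5  bda$bdbcdbbdca  a
    6  bdbcdbbdcabda$  $
    7  bdcabda$bdbcdb  b
    8  cabda$bdbcdbbd  d
    9  cdbbdcabda$bdb  b
   10  da$bdbcdbbdcab  b
   11  dbbdcabda$bdbc  c
   12  dbcdbbdcabda$b  b
   13  dcabda$bdbcdbb  b

adcdda$bdbbcbb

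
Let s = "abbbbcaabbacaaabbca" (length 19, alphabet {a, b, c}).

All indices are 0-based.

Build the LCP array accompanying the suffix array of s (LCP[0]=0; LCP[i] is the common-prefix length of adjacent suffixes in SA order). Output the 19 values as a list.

sorted suffixes:
  #0 SA[0]=18  'a'
  #1 SA[1]=12  'aaabbca'
  #2 SA[2]=6  'aabbacaaabbca'
  #3 SA[3]=13  'aabbca'
  #4 SA[4]=7  'abbacaaabbca'
  #5 SA[5]=0  'abbbbcaabbacaaabbca'
  #6 SA[6]=14  'abbca'
  #7 SA[7]=10  'acaaabbca'
  #8 SA[8]=9  'bacaaabbca'
  #9 SA[9]=8  'bbacaaabbca'
  #10 SA[10]=1  'bbbbcaabbacaaabbca'
  #11 SA[11]=2  'bbbcaabbacaaabbca'
  #12 SA[12]=15  'bbca'
  #13 SA[13]=3  'bbcaabbacaaabbca'
  #14 SA[14]=16  'bca'
  #15 SA[15]=4  'bcaabbacaaabbca'
  #16 SA[16]=17  'ca'
  #17 SA[17]=11  'caaabbca'
  #18 SA[18]=5  'caabbacaaabbca'

SA = [18, 12, 6, 13, 7, 0, 14, 10, 9, 8, 1, 2, 15, 3, 16, 4, 17, 11, 5]
rank  pair      lcp
   1  s[18:],s[12:]  1  'a'
   2  s[12:],s[6:]  2  'aa'
   3  s[6:],s[13:]  4  'aabb'
   4  s[13:],s[7:]  1  'a'
   5  s[7:],s[0:]  3  'abb'
   6  s[0:],s[14:]  3  'abb'
   7  s[14:],s[10:]  1  'a'
   8  s[10:],s[9:]  0  ''
   9  s[9:],s[8:]  1  'b'
  10  s[8:],s[1:]  2  'bb'
  11  s[1:],s[2:]  3  'bbb'
  12  s[2:],s[15:]  2  'bb'
  13  s[15:],s[3:]  4  'bbca'
  14  s[3:],s[16:]  1  'b'
  15  s[16:],s[4:]  3  'bca'
  16  s[4:],s[17:]  0  ''
  17  s[17:],s[11:]  2  'ca'
  18  s[11:],s[5:]  3  'caa'

[0, 1, 2, 4, 1, 3, 3, 1, 0, 1, 2, 3, 2, 4, 1, 3, 0, 2, 3]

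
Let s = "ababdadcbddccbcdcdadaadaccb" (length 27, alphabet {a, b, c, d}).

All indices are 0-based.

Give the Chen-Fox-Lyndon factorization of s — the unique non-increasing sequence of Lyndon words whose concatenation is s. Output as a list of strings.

["ababdadcbddccbcdcdad", "aadaccb"]

emit factor 1: 'ababdadcbddccbcdcdad' (i=0, period=20)
emit factor 2: 'aadaccb' (i=20, period=7)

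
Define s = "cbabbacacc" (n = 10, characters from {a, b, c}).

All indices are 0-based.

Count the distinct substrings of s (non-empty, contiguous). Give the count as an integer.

sorted suffixes:
  #0 SA[0]=2  'abbacacc'
  #1 SA[1]=5  'acacc'
  #2 SA[2]=7  'acc'
  #3 SA[3]=1  'babbacacc'
  #4 SA[4]=4  'bacacc'
  #5 SA[5]=3  'bbacacc'
  #6 SA[6]=9  'c'
  #7 SA[7]=6  'cacc'
  #8 SA[8]=0  'cbabbacacc'
  #9 SA[9]=8  'cc'

SA = [2, 5, 7, 1, 4, 3, 9, 6, 0, 8]
i: (SA[i-1],SA[i]) lcp shared
  1: (2,5) 1 'a'
  2: (5,7) 2 'ac'
  3: (7,1) 0 ''
  4: (1,4) 2 'ba'
  5: (4,3) 1 'b'
  6: (3,9) 0 ''
  7: (9,6) 1 'c'
  8: (6,0) 1 'c'
  9: (0,8) 1 'c'

n(n+1)/2 = 10·11/2 = 55
Σ LCP = 0 + 1 + 2 + 0 + 2 + 1 + 0 + 1 + 1 + 1 = 9
distinct = 55 − 9 = 46

46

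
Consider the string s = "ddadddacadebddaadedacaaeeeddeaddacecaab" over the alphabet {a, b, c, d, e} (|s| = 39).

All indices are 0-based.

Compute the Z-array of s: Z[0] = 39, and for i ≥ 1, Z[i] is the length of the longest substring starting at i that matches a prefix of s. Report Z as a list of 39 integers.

[39, 1, 0, 2, 3, 1, 0, 0, 0, 1, 0, 0, 3, 1, 0, 0, 1, 0, 1, 0, 0, 0, 0, 0, 0, 0, 2, 1, 0, 0, 3, 1, 0, 0, 0, 0, 0, 0, 0]

Z[0]=39
i=1: i≥r, start 0; Z[1]=1 scan→box=[1,2)
i=2: i≥r, start 0; Z[2]=0
i=3: i≥r, start 0; Z[3]=2 scan→box=[3,5)
i=4: min(r-i=1, Z[1]=1)=1; Z[4]=3 scan→box=[4,7)
i=5: min(r-i=2, Z[1]=1)=1; Z[5]=1
i=6: min(r-i=1, Z[2]=0)=0; Z[6]=0
i=7: i≥r, start 0; Z[7]=0
i=8: i≥r, start 0; Z[8]=0
i=9: i≥r, start 0; Z[9]=1 scan→box=[9,10)
i=10: i≥r, start 0; Z[10]=0
i=11: i≥r, start 0; Z[11]=0
i=12: i≥r, start 0; Z[12]=3 scan→box=[12,15)
i=13: min(r-i=2, Z[1]=1)=1; Z[13]=1
i=14: min(r-i=1, Z[2]=0)=0; Z[14]=0
i=15: i≥r, start 0; Z[15]=0
i=16: i≥r, start 0; Z[16]=1 scan→box=[16,17)
i=17: i≥r, start 0; Z[17]=0
i=18: i≥r, start 0; Z[18]=1 scan→box=[18,19)
i=19: i≥r, start 0; Z[19]=0
i=20: i≥r, start 0; Z[20]=0
i=21: i≥r, start 0; Z[21]=0
i=22: i≥r, start 0; Z[22]=0
i=23: i≥r, start 0; Z[23]=0
i=24: i≥r, start 0; Z[24]=0
i=25: i≥r, start 0; Z[25]=0
i=26: i≥r, start 0; Z[26]=2 scan→box=[26,28)
i=27: min(r-i=1, Z[1]=1)=1; Z[27]=1
i=28: i≥r, start 0; Z[28]=0
i=29: i≥r, start 0; Z[29]=0
i=30: i≥r, start 0; Z[30]=3 scan→box=[30,33)
i=31: min(r-i=2, Z[1]=1)=1; Z[31]=1
i=32: min(r-i=1, Z[2]=0)=0; Z[32]=0
i=33: i≥r, start 0; Z[33]=0
i=34: i≥r, start 0; Z[34]=0
i=35: i≥r, start 0; Z[35]=0
i=36: i≥r, start 0; Z[36]=0
i=37: i≥r, start 0; Z[37]=0
i=38: i≥r, start 0; Z[38]=0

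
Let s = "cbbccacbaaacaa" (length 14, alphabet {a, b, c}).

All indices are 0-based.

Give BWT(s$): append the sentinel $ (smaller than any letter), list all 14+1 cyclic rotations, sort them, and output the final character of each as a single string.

aacbaacccbaca$b

rank  rotation         last
    0  $cbbccacbaaacaa  a
    1  a$cbbccacbaaaca  a
    2  aa$cbbccacbaaac  c
    3  aaacaa$cbbccacb  b
    4  aacaa$cbbccacba  a
    5  acaa$cbbccacbaa  a
    6  acbaaacaa$cbbcc  c
    7  baaacaa$cbbccac  c
    8  bbccacbaaacaa$c  c
    9  bccacbaaacaa$cb  b
   10  caa$cbbccacbaaa  a
   11  cacbaaacaa$cbbc  c
   12  cbaaacaa$cbbcca  a
   13  cbbccacbaaacaa$  $
   14  ccacbaaacaa$cbb  b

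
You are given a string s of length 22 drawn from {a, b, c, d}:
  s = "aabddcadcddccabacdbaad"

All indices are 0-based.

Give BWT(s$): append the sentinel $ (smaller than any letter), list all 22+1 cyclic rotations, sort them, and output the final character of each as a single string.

rank  rotation                 last
    0  $aabddcadcddccabacdbaad  d
    1  aabddcadcddccabacdbaad$  $
    2  aad$aabddcadcddccabacdb  b
    3  abacdbaad$aabddcadcddcc  c
    4  abddcadcddccabacdbaad$a  a
    5  acdbaad$aabddcadcddccab  b
    6  ad$aabddcadcddccabacdba  a
    7  adcddccabacdbaad$aabddc  c
    8  baad$aabddcadcddccabacd  d
    9  bacdbaad$aabddcadcddcca  a
   10  bddcadcddccabacdbaad$aa  a
   11  cabacdbaad$aabddcadcddc  c
   12  cadcddccabacdbaad$aabdd  d
   13  ccabacdbaad$aabddcadcdd  d
   14  cdbaad$aabddcadcddccaba  a
   15  cddccabacdbaad$aabddcad  d
   16  d$aabddcadcddccabacdbaa  a
   17  dbaad$aabddcadcddccabac  c
   18  dcadcddccabacdbaad$aabd  d
   19  dccabacdbaad$aabddcadcd  d
   20  dcddccabacdbaad$aabddca  a
   21  ddcadcddccabacdbaad$aab  b
   22  ddccabacdbaad$aabddcadc  c

d$bcabacdaacddadacddabc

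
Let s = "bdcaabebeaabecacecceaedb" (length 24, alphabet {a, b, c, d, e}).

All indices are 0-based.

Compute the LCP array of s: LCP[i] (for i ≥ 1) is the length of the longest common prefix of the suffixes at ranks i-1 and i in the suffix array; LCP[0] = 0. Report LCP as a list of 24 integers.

[0, 4, 1, 3, 1, 1, 0, 1, 1, 2, 2, 0, 2, 1, 1, 2, 0, 1, 0, 2, 1, 1, 2, 1]

rank | idx | suffix
   0 |   3 | aabebeaabecacecceaedb
   1 |   9 | aabecacecceaedb
   2 |   4 | abebeaabecacecceaedb
   3 |  10 | abecacecceaedb
   4 |  14 | acecceaedb
   5 |  20 | aedb
   6 |  23 | b
   7 |   0 | bdcaabebeaabecacecceaedb
   8 |   7 | beaabecacecceaedb
   9 |   5 | bebeaabecacecceaedb
  10 |  11 | becacecceaedb
  11 |   2 | caabebeaabecacecceaedb
  12 |  13 | cacecceaedb
  13 |  17 | cceaedb
  14 |  18 | ceaedb
  15 |  15 | cecceaedb
  16 |  22 | db
  17 |   1 | dcaabebeaabecacecceaedb
  18 |   8 | eaabecacecceaedb
  19 |  19 | eaedb
  20 |   6 | ebeaabecacecceaedb
  21 |  12 | ecacecceaedb
  22 |  16 | ecceaedb
  23 |  21 | edb

SA = [3, 9, 4, 10, 14, 20, 23, 0, 7, 5, 11, 2, 13, 17, 18, 15, 22, 1, 8, 19, 6, 12, 16, 21]
rank  pair      lcp
   1  s[3:],s[9:]  4  'aabe'
   2  s[9:],s[4:]  1  'a'
   3  s[4:],s[10:]  3  'abe'
   4  s[10:],s[14:]  1  'a'
   5  s[14:],s[20:]  1  'a'
   6  s[20:],s[23:]  0  ''
   7  s[23:],s[0:]  1  'b'
   8  s[0:],s[7:]  1  'b'
   9  s[7:],s[5:]  2  'be'
  10  s[5:],s[11:]  2  'be'
  11  s[11:],s[2:]  0  ''
  12  s[2:],s[13:]  2  'ca'
  13  s[13:],s[17:]  1  'c'
  14  s[17:],s[18:]  1  'c'
  15  s[18:],s[15:]  2  'ce'
  16  s[15:],s[22:]  0  ''
  17  s[22:],s[1:]  1  'd'
  18  s[1:],s[8:]  0  ''
  19  s[8:],s[19:]  2  'ea'
  20  s[19:],s[6:]  1  'e'
  21  s[6:],s[12:]  1  'e'
  22  s[12:],s[16:]  2  'ec'
  23  s[16:],s[21:]  1  'e'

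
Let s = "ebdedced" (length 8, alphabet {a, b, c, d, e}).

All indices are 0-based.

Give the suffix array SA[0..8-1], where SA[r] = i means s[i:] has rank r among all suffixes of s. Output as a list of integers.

[1, 5, 7, 4, 2, 0, 6, 3]

rank→(start, suffix):
  0 → (1, 'bdedced')
  1 → (5, 'ced')
  2 → (7, 'd')
  3 → (4, 'dced')
  4 → (2, 'dedced')
  5 → (0, 'ebdedced')
  6 → (6, 'ed')
  7 → (3, 'edced')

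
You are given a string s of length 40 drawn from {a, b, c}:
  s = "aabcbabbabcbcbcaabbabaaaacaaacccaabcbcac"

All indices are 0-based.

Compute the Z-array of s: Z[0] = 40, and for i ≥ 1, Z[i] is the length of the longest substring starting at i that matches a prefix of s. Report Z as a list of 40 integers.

Z[0]=40
i=1: fresh scan; Z[1]=1 extend→box=[1,2)
i=2: fresh scan; Z[2]=0
i=3: fresh scan; Z[3]=0
i=4: fresh scan; Z[4]=0
i=5: fresh scan; Z[5]=1 extend→box=[5,6)
i=6: fresh scan; Z[6]=0
i=7: fresh scan; Z[7]=0
i=8: fresh scan; Z[8]=1 extend→box=[8,9)
i=9: fresh scan; Z[9]=0
i=10: fresh scan; Z[10]=0
i=11: fresh scan; Z[11]=0
i=12: fresh scan; Z[12]=0
i=13: fresh scan; Z[13]=0
i=14: fresh scan; Z[14]=0
i=15: fresh scan; Z[15]=3 extend→box=[15,18)
i=16: min(r-i=2, Z[1]=1)=1; Z[16]=1
i=17: min(r-i=1, Z[2]=0)=0; Z[17]=0
i=18: fresh scan; Z[18]=0
i=19: fresh scan; Z[19]=1 extend→box=[19,20)
i=20: fresh scan; Z[20]=0
i=21: fresh scan; Z[21]=2 extend→box=[21,23)
i=22: min(r-i=1, Z[1]=1)=1; Z[22]=2 extend→box=[22,24)
i=23: min(r-i=1, Z[1]=1)=1; Z[23]=2 extend→box=[23,25)
i=24: min(r-i=1, Z[1]=1)=1; Z[24]=1
i=25: fresh scan; Z[25]=0
i=26: fresh scan; Z[26]=2 extend→box=[26,28)
i=27: min(r-i=1, Z[1]=1)=1; Z[27]=2 extend→box=[27,29)
i=28: min(r-i=1, Z[1]=1)=1; Z[28]=1
i=29: fresh scan; Z[29]=0
i=30: fresh scan; Z[30]=0
i=31: fresh scan; Z[31]=0
i=32: fresh scan; Z[32]=5 extend→box=[32,37)
i=33: min(r-i=4, Z[1]=1)=1; Z[33]=1
i=34: min(r-i=3, Z[2]=0)=0; Z[34]=0
i=35: min(r-i=2, Z[3]=0)=0; Z[35]=0
i=36: min(r-i=1, Z[4]=0)=0; Z[36]=0
i=37: fresh scan; Z[37]=0
i=38: fresh scan; Z[38]=1 extend→box=[38,39)
i=39: fresh scan; Z[39]=0

[40, 1, 0, 0, 0, 1, 0, 0, 1, 0, 0, 0, 0, 0, 0, 3, 1, 0, 0, 1, 0, 2, 2, 2, 1, 0, 2, 2, 1, 0, 0, 0, 5, 1, 0, 0, 0, 0, 1, 0]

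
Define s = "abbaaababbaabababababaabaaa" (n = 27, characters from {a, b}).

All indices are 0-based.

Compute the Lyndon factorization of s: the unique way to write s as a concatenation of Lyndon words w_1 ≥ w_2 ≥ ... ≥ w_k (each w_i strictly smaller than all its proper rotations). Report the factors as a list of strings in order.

emit factor 1: 'abb' (i=0, period=3)
emit factor 2: 'aaababbaabababababaab' (i=3, period=21)
emit factor 3: 'a' (i=24, period=1)
emit factor 4: 'a' (i=25, period=1)
emit factor 5: 'a' (i=26, period=1)

["abb", "aaababbaabababababaab", "a", "a", "a"]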